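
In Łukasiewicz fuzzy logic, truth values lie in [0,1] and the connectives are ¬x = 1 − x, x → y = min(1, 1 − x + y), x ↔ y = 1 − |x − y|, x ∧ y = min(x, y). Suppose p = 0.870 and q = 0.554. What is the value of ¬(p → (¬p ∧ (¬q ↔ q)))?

¬p = 1 − 0.870 = 0.130
¬q = 1 − 0.554 = 0.446
¬q ↔ q = 1 − |0.446 − 0.554| = 1 − 0.108 = 0.892
¬p ∧ (¬q ↔ q) = min(0.130, 0.892) = 0.130
p → (¬p ∧ (¬q ↔ q)) = min(1, 1 − 0.870 + 0.130) = min(1, 0.260) = 0.260
¬(p → (¬p ∧ (¬q ↔ q))) = 1 − 0.260 = 0.740

0.740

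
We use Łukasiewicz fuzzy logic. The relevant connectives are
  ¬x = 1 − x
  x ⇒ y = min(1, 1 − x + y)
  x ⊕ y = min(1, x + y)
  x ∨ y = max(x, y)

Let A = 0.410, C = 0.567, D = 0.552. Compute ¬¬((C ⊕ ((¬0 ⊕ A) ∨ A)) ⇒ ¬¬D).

¬0 = 1 − 0.000 = 1.000
¬0 ⊕ A = min(1, 1.000 + 0.410) = min(1, 1.410) = 1.000
(¬0 ⊕ A) ∨ A = max(1.000, 0.410) = 1.000
C ⊕ ((¬0 ⊕ A) ∨ A) = min(1, 0.567 + 1.000) = min(1, 1.567) = 1.000
¬D = 1 − 0.552 = 0.448
¬¬D = 1 − 0.448 = 0.552
(C ⊕ ((¬0 ⊕ A) ∨ A)) ⇒ ¬¬D = min(1, 1 − 1.000 + 0.552) = min(1, 0.552) = 0.552
¬((C ⊕ ((¬0 ⊕ A) ∨ A)) ⇒ ¬¬D) = 1 − 0.552 = 0.448
¬¬((C ⊕ ((¬0 ⊕ A) ∨ A)) ⇒ ¬¬D) = 1 − 0.448 = 0.552

0.552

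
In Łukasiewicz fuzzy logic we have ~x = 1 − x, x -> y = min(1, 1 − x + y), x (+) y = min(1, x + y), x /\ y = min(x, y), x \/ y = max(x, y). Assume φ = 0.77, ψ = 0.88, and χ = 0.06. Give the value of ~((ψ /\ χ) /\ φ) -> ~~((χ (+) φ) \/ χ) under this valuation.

ψ /\ χ = min(0.88, 0.06) = 0.06
(ψ /\ χ) /\ φ = min(0.06, 0.77) = 0.06
~((ψ /\ χ) /\ φ) = 1 − 0.06 = 0.94
χ (+) φ = min(1, 0.06 + 0.77) = min(1, 0.83) = 0.83
(χ (+) φ) \/ χ = max(0.83, 0.06) = 0.83
~((χ (+) φ) \/ χ) = 1 − 0.83 = 0.17
~~((χ (+) φ) \/ χ) = 1 − 0.17 = 0.83
~((ψ /\ χ) /\ φ) -> ~~((χ (+) φ) \/ χ) = min(1, 1 − 0.94 + 0.83) = min(1, 0.89) = 0.89

0.89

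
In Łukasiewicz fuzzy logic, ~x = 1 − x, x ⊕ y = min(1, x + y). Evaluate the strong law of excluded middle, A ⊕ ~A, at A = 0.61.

~A = 1 − 0.61 = 0.39
A ⊕ ~A = min(1, 0.61 + 0.39) = min(1, 1.00) = 1.00
(As expected: always 1 in Ł∞ since a ⊕ (1−a) = 1.)

1.00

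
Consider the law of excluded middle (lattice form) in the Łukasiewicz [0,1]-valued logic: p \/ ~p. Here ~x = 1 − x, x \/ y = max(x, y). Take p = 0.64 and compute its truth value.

~p = 1 − 0.64 = 0.36
p \/ ~p = max(0.64, 0.36) = 0.64
(The value 0.64 < 1 shows this instance is not satisfied; not a Ł∞-tautology — its value is max(a, 1−a).)

0.64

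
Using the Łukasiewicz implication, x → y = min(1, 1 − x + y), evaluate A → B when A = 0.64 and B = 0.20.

0.56

A → B = min(1, 1 − 0.64 + 0.20) = min(1, 0.56) = 0.56
For comparison, the Gödel implication (1 if x ≤ y else y) would give 0.20.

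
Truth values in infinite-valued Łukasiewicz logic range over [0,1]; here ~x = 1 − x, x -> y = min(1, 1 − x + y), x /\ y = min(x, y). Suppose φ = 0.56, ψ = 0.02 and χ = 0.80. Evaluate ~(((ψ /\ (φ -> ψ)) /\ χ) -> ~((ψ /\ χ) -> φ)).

0.02

φ -> ψ = min(1, 1 − 0.56 + 0.02) = min(1, 0.46) = 0.46
ψ /\ (φ -> ψ) = min(0.02, 0.46) = 0.02
(ψ /\ (φ -> ψ)) /\ χ = min(0.02, 0.80) = 0.02
ψ /\ χ = min(0.02, 0.80) = 0.02
(ψ /\ χ) -> φ = min(1, 1 − 0.02 + 0.56) = min(1, 1.54) = 1.00
~((ψ /\ χ) -> φ) = 1 − 1.00 = 0.00
((ψ /\ (φ -> ψ)) /\ χ) -> ~((ψ /\ χ) -> φ) = min(1, 1 − 0.02 + 0.00) = min(1, 0.98) = 0.98
~(((ψ /\ (φ -> ψ)) /\ χ) -> ~((ψ /\ χ) -> φ)) = 1 − 0.98 = 0.02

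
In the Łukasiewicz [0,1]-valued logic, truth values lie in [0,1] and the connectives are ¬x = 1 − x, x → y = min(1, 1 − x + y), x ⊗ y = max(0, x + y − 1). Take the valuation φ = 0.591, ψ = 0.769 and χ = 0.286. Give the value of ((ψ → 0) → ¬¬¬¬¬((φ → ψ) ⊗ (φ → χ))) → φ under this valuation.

ψ → 0 = min(1, 1 − 0.769 + 0.000) = min(1, 0.231) = 0.231
φ → ψ = min(1, 1 − 0.591 + 0.769) = min(1, 1.178) = 1.000
φ → χ = min(1, 1 − 0.591 + 0.286) = min(1, 0.695) = 0.695
(φ → ψ) ⊗ (φ → χ) = max(0, 1.000 + 0.695 − 1) = max(0, 0.695) = 0.695
¬((φ → ψ) ⊗ (φ → χ)) = 1 − 0.695 = 0.305
¬¬((φ → ψ) ⊗ (φ → χ)) = 1 − 0.305 = 0.695
¬¬¬((φ → ψ) ⊗ (φ → χ)) = 1 − 0.695 = 0.305
¬¬¬¬((φ → ψ) ⊗ (φ → χ)) = 1 − 0.305 = 0.695
¬¬¬¬¬((φ → ψ) ⊗ (φ → χ)) = 1 − 0.695 = 0.305
(ψ → 0) → ¬¬¬¬¬((φ → ψ) ⊗ (φ → χ)) = min(1, 1 − 0.231 + 0.305) = min(1, 1.074) = 1.000
((ψ → 0) → ¬¬¬¬¬((φ → ψ) ⊗ (φ → χ))) → φ = min(1, 1 − 1.000 + 0.591) = min(1, 0.591) = 0.591

0.591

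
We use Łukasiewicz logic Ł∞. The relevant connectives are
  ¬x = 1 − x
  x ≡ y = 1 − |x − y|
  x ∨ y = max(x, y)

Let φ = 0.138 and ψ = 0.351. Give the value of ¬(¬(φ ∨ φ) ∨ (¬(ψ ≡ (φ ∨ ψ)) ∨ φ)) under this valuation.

0.138

φ ∨ φ = max(0.138, 0.138) = 0.138
¬(φ ∨ φ) = 1 − 0.138 = 0.862
φ ∨ ψ = max(0.138, 0.351) = 0.351
ψ ≡ (φ ∨ ψ) = 1 − |0.351 − 0.351| = 1 − 0.000 = 1.000
¬(ψ ≡ (φ ∨ ψ)) = 1 − 1.000 = 0.000
¬(ψ ≡ (φ ∨ ψ)) ∨ φ = max(0.000, 0.138) = 0.138
¬(φ ∨ φ) ∨ (¬(ψ ≡ (φ ∨ ψ)) ∨ φ) = max(0.862, 0.138) = 0.862
¬(¬(φ ∨ φ) ∨ (¬(ψ ≡ (φ ∨ ψ)) ∨ φ)) = 1 − 0.862 = 0.138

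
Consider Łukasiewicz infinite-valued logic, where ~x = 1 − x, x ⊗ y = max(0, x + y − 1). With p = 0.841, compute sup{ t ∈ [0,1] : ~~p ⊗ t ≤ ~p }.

~p = 1 − 0.841 = 0.159
~~p = 1 − 0.159 = 0.841
So the left factor is ~~p = 0.841.
So the right-hand bound is ~p = 0.159.
The residuum of the Łukasiewicz t-norm gives the supremum: min(1, 1 − 0.841 + 0.159).
1 − 0.841 + 0.159 = 0.318, so t = min(1, 0.318) = 0.318.
Check: 0.841 ⊗ 0.318 = max(0, 0.159) = 0.159 ≤ 0.159.

0.318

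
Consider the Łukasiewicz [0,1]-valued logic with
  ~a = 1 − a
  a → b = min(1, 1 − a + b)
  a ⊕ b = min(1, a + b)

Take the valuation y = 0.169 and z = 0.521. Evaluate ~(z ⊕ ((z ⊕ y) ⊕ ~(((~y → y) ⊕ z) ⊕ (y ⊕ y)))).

z ⊕ y = min(1, 0.521 + 0.169) = min(1, 0.690) = 0.690
~y = 1 − 0.169 = 0.831
~y → y = min(1, 1 − 0.831 + 0.169) = min(1, 0.338) = 0.338
(~y → y) ⊕ z = min(1, 0.338 + 0.521) = min(1, 0.859) = 0.859
y ⊕ y = min(1, 0.169 + 0.169) = min(1, 0.338) = 0.338
((~y → y) ⊕ z) ⊕ (y ⊕ y) = min(1, 0.859 + 0.338) = min(1, 1.197) = 1.000
~(((~y → y) ⊕ z) ⊕ (y ⊕ y)) = 1 − 1.000 = 0.000
(z ⊕ y) ⊕ ~(((~y → y) ⊕ z) ⊕ (y ⊕ y)) = min(1, 0.690 + 0.000) = min(1, 0.690) = 0.690
z ⊕ ((z ⊕ y) ⊕ ~(((~y → y) ⊕ z) ⊕ (y ⊕ y))) = min(1, 0.521 + 0.690) = min(1, 1.211) = 1.000
~(z ⊕ ((z ⊕ y) ⊕ ~(((~y → y) ⊕ z) ⊕ (y ⊕ y)))) = 1 − 1.000 = 0.000

0.000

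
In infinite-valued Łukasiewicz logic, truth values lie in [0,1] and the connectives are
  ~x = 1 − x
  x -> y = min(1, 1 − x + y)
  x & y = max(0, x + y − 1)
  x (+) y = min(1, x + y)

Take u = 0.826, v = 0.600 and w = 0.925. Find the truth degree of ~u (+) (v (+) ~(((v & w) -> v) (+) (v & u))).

0.774

~u = 1 − 0.826 = 0.174
v & w = max(0, 0.600 + 0.925 − 1) = max(0, 0.525) = 0.525
(v & w) -> v = min(1, 1 − 0.525 + 0.600) = min(1, 1.075) = 1.000
v & u = max(0, 0.600 + 0.826 − 1) = max(0, 0.426) = 0.426
((v & w) -> v) (+) (v & u) = min(1, 1.000 + 0.426) = min(1, 1.426) = 1.000
~(((v & w) -> v) (+) (v & u)) = 1 − 1.000 = 0.000
v (+) ~(((v & w) -> v) (+) (v & u)) = min(1, 0.600 + 0.000) = min(1, 0.600) = 0.600
~u (+) (v (+) ~(((v & w) -> v) (+) (v & u))) = min(1, 0.174 + 0.600) = min(1, 0.774) = 0.774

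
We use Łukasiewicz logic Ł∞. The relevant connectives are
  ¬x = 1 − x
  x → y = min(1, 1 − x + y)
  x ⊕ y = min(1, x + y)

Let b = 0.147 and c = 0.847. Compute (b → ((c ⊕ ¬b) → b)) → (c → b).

¬b = 1 − 0.147 = 0.853
c ⊕ ¬b = min(1, 0.847 + 0.853) = min(1, 1.700) = 1.000
(c ⊕ ¬b) → b = min(1, 1 − 1.000 + 0.147) = min(1, 0.147) = 0.147
b → ((c ⊕ ¬b) → b) = min(1, 1 − 0.147 + 0.147) = min(1, 1.000) = 1.000
c → b = min(1, 1 − 0.847 + 0.147) = min(1, 0.300) = 0.300
(b → ((c ⊕ ¬b) → b)) → (c → b) = min(1, 1 − 1.000 + 0.300) = min(1, 0.300) = 0.300

0.300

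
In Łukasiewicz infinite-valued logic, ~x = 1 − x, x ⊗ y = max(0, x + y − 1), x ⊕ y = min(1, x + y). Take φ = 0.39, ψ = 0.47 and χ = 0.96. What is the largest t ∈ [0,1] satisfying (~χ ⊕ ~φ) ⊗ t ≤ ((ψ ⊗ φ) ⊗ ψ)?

0.35

~χ = 1 − 0.96 = 0.04
~φ = 1 − 0.39 = 0.61
~χ ⊕ ~φ = min(1, 0.04 + 0.61) = min(1, 0.65) = 0.65
So the left factor is ~χ ⊕ ~φ = 0.65.
ψ ⊗ φ = max(0, 0.47 + 0.39 − 1) = max(0, -0.14) = 0.00
(ψ ⊗ φ) ⊗ ψ = max(0, 0.00 + 0.47 − 1) = max(0, -0.53) = 0.00
So the right-hand bound is (ψ ⊗ φ) ⊗ ψ = 0.00.
The residuum of the Łukasiewicz t-norm gives the supremum: min(1, 1 − 0.65 + 0.00).
1 − 0.65 + 0.00 = 0.35, so t = min(1, 0.35) = 0.35.
Check: 0.65 ⊗ 0.35 = max(0, 0.00) = 0.00 ≤ 0.00.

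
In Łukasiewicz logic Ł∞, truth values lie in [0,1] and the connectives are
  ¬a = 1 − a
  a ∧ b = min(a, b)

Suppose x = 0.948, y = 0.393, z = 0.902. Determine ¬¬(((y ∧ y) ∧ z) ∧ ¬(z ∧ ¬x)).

0.393

y ∧ y = min(0.393, 0.393) = 0.393
(y ∧ y) ∧ z = min(0.393, 0.902) = 0.393
¬x = 1 − 0.948 = 0.052
z ∧ ¬x = min(0.902, 0.052) = 0.052
¬(z ∧ ¬x) = 1 − 0.052 = 0.948
((y ∧ y) ∧ z) ∧ ¬(z ∧ ¬x) = min(0.393, 0.948) = 0.393
¬(((y ∧ y) ∧ z) ∧ ¬(z ∧ ¬x)) = 1 − 0.393 = 0.607
¬¬(((y ∧ y) ∧ z) ∧ ¬(z ∧ ¬x)) = 1 − 0.607 = 0.393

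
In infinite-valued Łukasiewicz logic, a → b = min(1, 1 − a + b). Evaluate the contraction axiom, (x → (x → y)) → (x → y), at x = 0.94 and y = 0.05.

x → y = min(1, 1 − 0.94 + 0.05) = min(1, 0.11) = 0.11
x → (x → y) = min(1, 1 − 0.94 + 0.11) = min(1, 0.17) = 0.17
(x → (x → y)) → (x → y) = min(1, 1 − 0.17 + 0.11) = min(1, 0.94) = 0.94
(The value 0.94 < 1 shows this instance is not satisfied; fails in Ł∞ (the t-norm is not idempotent).)

0.94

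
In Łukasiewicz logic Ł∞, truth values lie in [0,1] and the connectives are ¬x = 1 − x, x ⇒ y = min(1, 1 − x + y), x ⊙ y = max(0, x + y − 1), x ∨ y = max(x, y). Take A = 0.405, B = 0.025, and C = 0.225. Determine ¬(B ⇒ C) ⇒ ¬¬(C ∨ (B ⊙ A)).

1.000

B ⇒ C = min(1, 1 − 0.025 + 0.225) = min(1, 1.200) = 1.000
¬(B ⇒ C) = 1 − 1.000 = 0.000
B ⊙ A = max(0, 0.025 + 0.405 − 1) = max(0, -0.570) = 0.000
C ∨ (B ⊙ A) = max(0.225, 0.000) = 0.225
¬(C ∨ (B ⊙ A)) = 1 − 0.225 = 0.775
¬¬(C ∨ (B ⊙ A)) = 1 − 0.775 = 0.225
¬(B ⇒ C) ⇒ ¬¬(C ∨ (B ⊙ A)) = min(1, 1 − 0.000 + 0.225) = min(1, 1.225) = 1.000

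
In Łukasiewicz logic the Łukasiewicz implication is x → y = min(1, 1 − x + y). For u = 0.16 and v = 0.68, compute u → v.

u → v = min(1, 1 − 0.16 + 0.68) = min(1, 1.52) = 1.00
For comparison, the Gödel implication (1 if x ≤ y else y) would give 1.00.

1.00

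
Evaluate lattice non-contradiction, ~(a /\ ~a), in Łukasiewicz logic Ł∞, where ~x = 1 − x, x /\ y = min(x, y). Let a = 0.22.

0.78

~a = 1 − 0.22 = 0.78
a /\ ~a = min(0.22, 0.78) = 0.22
~(a /\ ~a) = 1 − 0.22 = 0.78
(The value 0.78 < 1 shows this instance is not satisfied; not a Ł∞-tautology — its value is 1 − min(a, 1−a).)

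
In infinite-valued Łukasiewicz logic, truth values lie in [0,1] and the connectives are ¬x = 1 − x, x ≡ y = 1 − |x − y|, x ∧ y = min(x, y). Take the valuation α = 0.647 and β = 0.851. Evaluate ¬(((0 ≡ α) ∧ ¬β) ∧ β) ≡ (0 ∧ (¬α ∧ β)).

0.149

0 ≡ α = 1 − |0.000 − 0.647| = 1 − 0.647 = 0.353
¬β = 1 − 0.851 = 0.149
(0 ≡ α) ∧ ¬β = min(0.353, 0.149) = 0.149
((0 ≡ α) ∧ ¬β) ∧ β = min(0.149, 0.851) = 0.149
¬(((0 ≡ α) ∧ ¬β) ∧ β) = 1 − 0.149 = 0.851
¬α = 1 − 0.647 = 0.353
¬α ∧ β = min(0.353, 0.851) = 0.353
0 ∧ (¬α ∧ β) = min(0.000, 0.353) = 0.000
¬(((0 ≡ α) ∧ ¬β) ∧ β) ≡ (0 ∧ (¬α ∧ β)) = 1 − |0.851 − 0.000| = 1 − 0.851 = 0.149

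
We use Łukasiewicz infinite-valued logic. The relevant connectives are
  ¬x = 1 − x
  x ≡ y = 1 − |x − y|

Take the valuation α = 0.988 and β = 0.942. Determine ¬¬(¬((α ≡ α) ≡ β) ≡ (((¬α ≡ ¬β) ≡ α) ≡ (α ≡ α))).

0.092

α ≡ α = 1 − |0.988 − 0.988| = 1 − 0.000 = 1.000
(α ≡ α) ≡ β = 1 − |1.000 − 0.942| = 1 − 0.058 = 0.942
¬((α ≡ α) ≡ β) = 1 − 0.942 = 0.058
¬α = 1 − 0.988 = 0.012
¬β = 1 − 0.942 = 0.058
¬α ≡ ¬β = 1 − |0.012 − 0.058| = 1 − 0.046 = 0.954
(¬α ≡ ¬β) ≡ α = 1 − |0.954 − 0.988| = 1 − 0.034 = 0.966
((¬α ≡ ¬β) ≡ α) ≡ (α ≡ α) = 1 − |0.966 − 1.000| = 1 − 0.034 = 0.966
¬((α ≡ α) ≡ β) ≡ (((¬α ≡ ¬β) ≡ α) ≡ (α ≡ α)) = 1 − |0.058 − 0.966| = 1 − 0.908 = 0.092
¬(¬((α ≡ α) ≡ β) ≡ (((¬α ≡ ¬β) ≡ α) ≡ (α ≡ α))) = 1 − 0.092 = 0.908
¬¬(¬((α ≡ α) ≡ β) ≡ (((¬α ≡ ¬β) ≡ α) ≡ (α ≡ α))) = 1 − 0.908 = 0.092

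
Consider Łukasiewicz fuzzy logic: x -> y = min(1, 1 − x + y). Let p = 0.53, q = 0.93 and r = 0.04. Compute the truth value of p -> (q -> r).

0.58

q -> r = min(1, 1 − 0.93 + 0.04) = min(1, 0.11) = 0.11
p -> (q -> r) = min(1, 1 − 0.53 + 0.11) = min(1, 0.58) = 0.58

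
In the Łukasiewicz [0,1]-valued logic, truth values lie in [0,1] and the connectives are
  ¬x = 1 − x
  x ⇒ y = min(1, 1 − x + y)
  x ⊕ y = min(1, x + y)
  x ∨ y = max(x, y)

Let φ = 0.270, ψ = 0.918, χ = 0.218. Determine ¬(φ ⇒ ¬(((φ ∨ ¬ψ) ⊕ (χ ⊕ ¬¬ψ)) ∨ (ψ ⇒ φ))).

¬ψ = 1 − 0.918 = 0.082
φ ∨ ¬ψ = max(0.270, 0.082) = 0.270
¬¬ψ = 1 − 0.082 = 0.918
χ ⊕ ¬¬ψ = min(1, 0.218 + 0.918) = min(1, 1.136) = 1.000
(φ ∨ ¬ψ) ⊕ (χ ⊕ ¬¬ψ) = min(1, 0.270 + 1.000) = min(1, 1.270) = 1.000
ψ ⇒ φ = min(1, 1 − 0.918 + 0.270) = min(1, 0.352) = 0.352
((φ ∨ ¬ψ) ⊕ (χ ⊕ ¬¬ψ)) ∨ (ψ ⇒ φ) = max(1.000, 0.352) = 1.000
¬(((φ ∨ ¬ψ) ⊕ (χ ⊕ ¬¬ψ)) ∨ (ψ ⇒ φ)) = 1 − 1.000 = 0.000
φ ⇒ ¬(((φ ∨ ¬ψ) ⊕ (χ ⊕ ¬¬ψ)) ∨ (ψ ⇒ φ)) = min(1, 1 − 0.270 + 0.000) = min(1, 0.730) = 0.730
¬(φ ⇒ ¬(((φ ∨ ¬ψ) ⊕ (χ ⊕ ¬¬ψ)) ∨ (ψ ⇒ φ))) = 1 − 0.730 = 0.270

0.270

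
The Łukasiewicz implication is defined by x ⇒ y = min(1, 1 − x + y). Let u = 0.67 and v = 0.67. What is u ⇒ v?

1.00

u ⇒ v = min(1, 1 − 0.67 + 0.67) = min(1, 1.00) = 1.00
For comparison, the Gödel implication (1 if x ≤ y else y) would give 1.00.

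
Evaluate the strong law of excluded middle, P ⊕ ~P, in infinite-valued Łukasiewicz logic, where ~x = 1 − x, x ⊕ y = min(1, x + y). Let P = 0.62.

~P = 1 − 0.62 = 0.38
P ⊕ ~P = min(1, 0.62 + 0.38) = min(1, 1.00) = 1.00
(As expected: always 1 in Ł∞ since a ⊕ (1−a) = 1.)

1.00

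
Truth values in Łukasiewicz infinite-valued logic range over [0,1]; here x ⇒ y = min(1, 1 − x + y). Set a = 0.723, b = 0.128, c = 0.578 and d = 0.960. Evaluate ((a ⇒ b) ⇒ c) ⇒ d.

a ⇒ b = min(1, 1 − 0.723 + 0.128) = min(1, 0.405) = 0.405
(a ⇒ b) ⇒ c = min(1, 1 − 0.405 + 0.578) = min(1, 1.173) = 1.000
((a ⇒ b) ⇒ c) ⇒ d = min(1, 1 − 1.000 + 0.960) = min(1, 0.960) = 0.960

0.960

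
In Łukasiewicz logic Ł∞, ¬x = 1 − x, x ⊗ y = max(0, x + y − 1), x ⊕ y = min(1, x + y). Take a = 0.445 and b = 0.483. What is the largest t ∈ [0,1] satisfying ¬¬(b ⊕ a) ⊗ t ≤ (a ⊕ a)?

0.962

b ⊕ a = min(1, 0.483 + 0.445) = min(1, 0.928) = 0.928
¬(b ⊕ a) = 1 − 0.928 = 0.072
¬¬(b ⊕ a) = 1 − 0.072 = 0.928
So the left factor is ¬¬(b ⊕ a) = 0.928.
a ⊕ a = min(1, 0.445 + 0.445) = min(1, 0.890) = 0.890
So the right-hand bound is a ⊕ a = 0.890.
The residuum of the Łukasiewicz t-norm gives the supremum: min(1, 1 − 0.928 + 0.890).
1 − 0.928 + 0.890 = 0.962, so t = min(1, 0.962) = 0.962.
Check: 0.928 ⊗ 0.962 = max(0, 0.890) = 0.890 ≤ 0.890.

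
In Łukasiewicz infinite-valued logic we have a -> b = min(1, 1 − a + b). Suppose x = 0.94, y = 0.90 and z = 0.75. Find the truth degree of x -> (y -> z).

y -> z = min(1, 1 − 0.90 + 0.75) = min(1, 0.85) = 0.85
x -> (y -> z) = min(1, 1 − 0.94 + 0.85) = min(1, 0.91) = 0.91

0.91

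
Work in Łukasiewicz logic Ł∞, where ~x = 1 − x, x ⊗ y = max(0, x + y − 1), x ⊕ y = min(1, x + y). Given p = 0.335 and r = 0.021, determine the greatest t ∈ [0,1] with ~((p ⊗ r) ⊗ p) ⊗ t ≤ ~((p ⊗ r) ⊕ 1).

p ⊗ r = max(0, 0.335 + 0.021 − 1) = max(0, -0.644) = 0.000
(p ⊗ r) ⊗ p = max(0, 0.000 + 0.335 − 1) = max(0, -0.665) = 0.000
~((p ⊗ r) ⊗ p) = 1 − 0.000 = 1.000
So the left factor is ~((p ⊗ r) ⊗ p) = 1.000.
(p ⊗ r) ⊕ 1 = min(1, 0.000 + 1.000) = min(1, 1.000) = 1.000
~((p ⊗ r) ⊕ 1) = 1 − 1.000 = 0.000
So the right-hand bound is ~((p ⊗ r) ⊕ 1) = 0.000.
The residuum of the Łukasiewicz t-norm gives the supremum: min(1, 1 − 1.000 + 0.000).
1 − 1.000 + 0.000 = 0.000, so t = min(1, 0.000) = 0.000.
Check: 1.000 ⊗ 0.000 = max(0, 0.000) = 0.000 ≤ 0.000.

0.000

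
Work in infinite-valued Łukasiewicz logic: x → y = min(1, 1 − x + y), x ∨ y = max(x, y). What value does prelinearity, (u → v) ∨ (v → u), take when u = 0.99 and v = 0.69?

u → v = min(1, 1 − 0.99 + 0.69) = min(1, 0.70) = 0.70
v → u = min(1, 1 − 0.69 + 0.99) = min(1, 1.30) = 1.00
(u → v) ∨ (v → u) = max(0.70, 1.00) = 1.00
(As expected: a Ł∞-tautology — holds in every MV-chain.)

1.00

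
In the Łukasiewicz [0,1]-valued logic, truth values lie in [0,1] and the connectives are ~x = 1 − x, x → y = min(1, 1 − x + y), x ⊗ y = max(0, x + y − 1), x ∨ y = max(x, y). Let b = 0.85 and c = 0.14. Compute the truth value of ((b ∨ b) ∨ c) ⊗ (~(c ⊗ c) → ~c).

0.71

b ∨ b = max(0.85, 0.85) = 0.85
(b ∨ b) ∨ c = max(0.85, 0.14) = 0.85
c ⊗ c = max(0, 0.14 + 0.14 − 1) = max(0, -0.72) = 0.00
~(c ⊗ c) = 1 − 0.00 = 1.00
~c = 1 − 0.14 = 0.86
~(c ⊗ c) → ~c = min(1, 1 − 1.00 + 0.86) = min(1, 0.86) = 0.86
((b ∨ b) ∨ c) ⊗ (~(c ⊗ c) → ~c) = max(0, 0.85 + 0.86 − 1) = max(0, 0.71) = 0.71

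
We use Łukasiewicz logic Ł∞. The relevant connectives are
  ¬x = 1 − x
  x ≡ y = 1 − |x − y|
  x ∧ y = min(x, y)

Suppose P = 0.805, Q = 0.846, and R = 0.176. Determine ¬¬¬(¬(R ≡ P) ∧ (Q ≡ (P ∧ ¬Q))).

0.692

R ≡ P = 1 − |0.176 − 0.805| = 1 − 0.629 = 0.371
¬(R ≡ P) = 1 − 0.371 = 0.629
¬Q = 1 − 0.846 = 0.154
P ∧ ¬Q = min(0.805, 0.154) = 0.154
Q ≡ (P ∧ ¬Q) = 1 − |0.846 − 0.154| = 1 − 0.692 = 0.308
¬(R ≡ P) ∧ (Q ≡ (P ∧ ¬Q)) = min(0.629, 0.308) = 0.308
¬(¬(R ≡ P) ∧ (Q ≡ (P ∧ ¬Q))) = 1 − 0.308 = 0.692
¬¬(¬(R ≡ P) ∧ (Q ≡ (P ∧ ¬Q))) = 1 − 0.692 = 0.308
¬¬¬(¬(R ≡ P) ∧ (Q ≡ (P ∧ ¬Q))) = 1 − 0.308 = 0.692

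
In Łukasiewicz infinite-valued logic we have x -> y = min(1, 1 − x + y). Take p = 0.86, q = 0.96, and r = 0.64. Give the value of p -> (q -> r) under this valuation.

q -> r = min(1, 1 − 0.96 + 0.64) = min(1, 0.68) = 0.68
p -> (q -> r) = min(1, 1 − 0.86 + 0.68) = min(1, 0.82) = 0.82

0.82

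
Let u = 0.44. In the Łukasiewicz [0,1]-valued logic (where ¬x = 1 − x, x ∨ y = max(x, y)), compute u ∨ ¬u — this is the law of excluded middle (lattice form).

¬u = 1 − 0.44 = 0.56
u ∨ ¬u = max(0.44, 0.56) = 0.56
(The value 0.56 < 1 shows this instance is not satisfied; not a Ł∞-tautology — its value is max(a, 1−a).)

0.56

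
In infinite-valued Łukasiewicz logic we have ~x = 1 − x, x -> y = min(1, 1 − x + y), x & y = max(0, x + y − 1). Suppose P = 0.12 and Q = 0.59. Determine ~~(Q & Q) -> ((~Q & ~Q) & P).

0.82

Q & Q = max(0, 0.59 + 0.59 − 1) = max(0, 0.18) = 0.18
~(Q & Q) = 1 − 0.18 = 0.82
~~(Q & Q) = 1 − 0.82 = 0.18
~Q = 1 − 0.59 = 0.41
~Q & ~Q = max(0, 0.41 + 0.41 − 1) = max(0, -0.18) = 0.00
(~Q & ~Q) & P = max(0, 0.00 + 0.12 − 1) = max(0, -0.88) = 0.00
~~(Q & Q) -> ((~Q & ~Q) & P) = min(1, 1 − 0.18 + 0.00) = min(1, 0.82) = 0.82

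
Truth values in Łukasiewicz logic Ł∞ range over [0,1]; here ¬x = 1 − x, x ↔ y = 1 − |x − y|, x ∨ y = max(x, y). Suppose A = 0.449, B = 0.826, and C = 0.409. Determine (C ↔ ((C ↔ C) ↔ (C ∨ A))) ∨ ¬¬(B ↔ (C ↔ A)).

0.960

C ↔ C = 1 − |0.409 − 0.409| = 1 − 0.000 = 1.000
C ∨ A = max(0.409, 0.449) = 0.449
(C ↔ C) ↔ (C ∨ A) = 1 − |1.000 − 0.449| = 1 − 0.551 = 0.449
C ↔ ((C ↔ C) ↔ (C ∨ A)) = 1 − |0.409 − 0.449| = 1 − 0.040 = 0.960
C ↔ A = 1 − |0.409 − 0.449| = 1 − 0.040 = 0.960
B ↔ (C ↔ A) = 1 − |0.826 − 0.960| = 1 − 0.134 = 0.866
¬(B ↔ (C ↔ A)) = 1 − 0.866 = 0.134
¬¬(B ↔ (C ↔ A)) = 1 − 0.134 = 0.866
(C ↔ ((C ↔ C) ↔ (C ∨ A))) ∨ ¬¬(B ↔ (C ↔ A)) = max(0.960, 0.866) = 0.960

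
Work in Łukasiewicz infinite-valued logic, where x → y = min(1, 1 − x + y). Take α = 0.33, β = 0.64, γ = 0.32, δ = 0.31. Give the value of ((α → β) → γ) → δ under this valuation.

0.99

α → β = min(1, 1 − 0.33 + 0.64) = min(1, 1.31) = 1.00
(α → β) → γ = min(1, 1 − 1.00 + 0.32) = min(1, 0.32) = 0.32
((α → β) → γ) → δ = min(1, 1 − 0.32 + 0.31) = min(1, 0.99) = 0.99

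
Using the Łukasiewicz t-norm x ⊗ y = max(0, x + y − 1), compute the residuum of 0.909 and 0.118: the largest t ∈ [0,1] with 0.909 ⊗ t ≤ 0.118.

0.209

The residuum of the Łukasiewicz t-norm gives the supremum: min(1, 1 − 0.909 + 0.118).
1 − 0.909 + 0.118 = 0.209, so t = min(1, 0.209) = 0.209.
Check: 0.909 ⊗ 0.209 = max(0, 0.118) = 0.118 ≤ 0.118.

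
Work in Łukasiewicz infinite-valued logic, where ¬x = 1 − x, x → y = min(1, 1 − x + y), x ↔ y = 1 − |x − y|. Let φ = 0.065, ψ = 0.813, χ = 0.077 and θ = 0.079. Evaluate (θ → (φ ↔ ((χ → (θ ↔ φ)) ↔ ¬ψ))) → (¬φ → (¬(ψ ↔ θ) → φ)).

0.396

θ ↔ φ = 1 − |0.079 − 0.065| = 1 − 0.014 = 0.986
χ → (θ ↔ φ) = min(1, 1 − 0.077 + 0.986) = min(1, 1.909) = 1.000
¬ψ = 1 − 0.813 = 0.187
(χ → (θ ↔ φ)) ↔ ¬ψ = 1 − |1.000 − 0.187| = 1 − 0.813 = 0.187
φ ↔ ((χ → (θ ↔ φ)) ↔ ¬ψ) = 1 − |0.065 − 0.187| = 1 − 0.122 = 0.878
θ → (φ ↔ ((χ → (θ ↔ φ)) ↔ ¬ψ)) = min(1, 1 − 0.079 + 0.878) = min(1, 1.799) = 1.000
¬φ = 1 − 0.065 = 0.935
ψ ↔ θ = 1 − |0.813 − 0.079| = 1 − 0.734 = 0.266
¬(ψ ↔ θ) = 1 − 0.266 = 0.734
¬(ψ ↔ θ) → φ = min(1, 1 − 0.734 + 0.065) = min(1, 0.331) = 0.331
¬φ → (¬(ψ ↔ θ) → φ) = min(1, 1 − 0.935 + 0.331) = min(1, 0.396) = 0.396
(θ → (φ ↔ ((χ → (θ ↔ φ)) ↔ ¬ψ))) → (¬φ → (¬(ψ ↔ θ) → φ)) = min(1, 1 − 1.000 + 0.396) = min(1, 0.396) = 0.396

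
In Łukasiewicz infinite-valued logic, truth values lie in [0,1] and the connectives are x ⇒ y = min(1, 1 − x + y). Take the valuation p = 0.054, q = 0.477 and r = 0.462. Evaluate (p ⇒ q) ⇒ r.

0.462

p ⇒ q = min(1, 1 − 0.054 + 0.477) = min(1, 1.423) = 1.000
(p ⇒ q) ⇒ r = min(1, 1 − 1.000 + 0.462) = min(1, 0.462) = 0.462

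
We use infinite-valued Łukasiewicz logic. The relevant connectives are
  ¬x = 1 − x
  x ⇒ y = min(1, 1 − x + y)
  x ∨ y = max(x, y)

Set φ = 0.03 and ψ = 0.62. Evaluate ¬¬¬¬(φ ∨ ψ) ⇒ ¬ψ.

φ ∨ ψ = max(0.03, 0.62) = 0.62
¬(φ ∨ ψ) = 1 − 0.62 = 0.38
¬¬(φ ∨ ψ) = 1 − 0.38 = 0.62
¬¬¬(φ ∨ ψ) = 1 − 0.62 = 0.38
¬¬¬¬(φ ∨ ψ) = 1 − 0.38 = 0.62
¬ψ = 1 − 0.62 = 0.38
¬¬¬¬(φ ∨ ψ) ⇒ ¬ψ = min(1, 1 − 0.62 + 0.38) = min(1, 0.76) = 0.76

0.76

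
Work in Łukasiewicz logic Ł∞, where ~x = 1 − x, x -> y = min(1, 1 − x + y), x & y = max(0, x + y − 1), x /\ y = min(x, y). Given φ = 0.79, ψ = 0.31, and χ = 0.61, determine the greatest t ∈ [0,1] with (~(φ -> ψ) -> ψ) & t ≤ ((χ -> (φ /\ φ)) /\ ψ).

0.48

φ -> ψ = min(1, 1 − 0.79 + 0.31) = min(1, 0.52) = 0.52
~(φ -> ψ) = 1 − 0.52 = 0.48
~(φ -> ψ) -> ψ = min(1, 1 − 0.48 + 0.31) = min(1, 0.83) = 0.83
So the left factor is ~(φ -> ψ) -> ψ = 0.83.
φ /\ φ = min(0.79, 0.79) = 0.79
χ -> (φ /\ φ) = min(1, 1 − 0.61 + 0.79) = min(1, 1.18) = 1.00
(χ -> (φ /\ φ)) /\ ψ = min(1.00, 0.31) = 0.31
So the right-hand bound is (χ -> (φ /\ φ)) /\ ψ = 0.31.
The residuum of the Łukasiewicz t-norm gives the supremum: min(1, 1 − 0.83 + 0.31).
1 − 0.83 + 0.31 = 0.48, so t = min(1, 0.48) = 0.48.
Check: 0.83 & 0.48 = max(0, 0.31) = 0.31 ≤ 0.31.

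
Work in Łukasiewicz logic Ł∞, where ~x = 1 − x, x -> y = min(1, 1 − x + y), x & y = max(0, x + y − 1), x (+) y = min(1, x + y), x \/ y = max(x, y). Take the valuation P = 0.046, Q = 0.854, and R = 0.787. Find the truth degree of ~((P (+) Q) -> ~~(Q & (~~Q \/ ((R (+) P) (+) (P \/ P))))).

P (+) Q = min(1, 0.046 + 0.854) = min(1, 0.900) = 0.900
~Q = 1 − 0.854 = 0.146
~~Q = 1 − 0.146 = 0.854
R (+) P = min(1, 0.787 + 0.046) = min(1, 0.833) = 0.833
P \/ P = max(0.046, 0.046) = 0.046
(R (+) P) (+) (P \/ P) = min(1, 0.833 + 0.046) = min(1, 0.879) = 0.879
~~Q \/ ((R (+) P) (+) (P \/ P)) = max(0.854, 0.879) = 0.879
Q & (~~Q \/ ((R (+) P) (+) (P \/ P))) = max(0, 0.854 + 0.879 − 1) = max(0, 0.733) = 0.733
~(Q & (~~Q \/ ((R (+) P) (+) (P \/ P)))) = 1 − 0.733 = 0.267
~~(Q & (~~Q \/ ((R (+) P) (+) (P \/ P)))) = 1 − 0.267 = 0.733
(P (+) Q) -> ~~(Q & (~~Q \/ ((R (+) P) (+) (P \/ P)))) = min(1, 1 − 0.900 + 0.733) = min(1, 0.833) = 0.833
~((P (+) Q) -> ~~(Q & (~~Q \/ ((R (+) P) (+) (P \/ P))))) = 1 − 0.833 = 0.167

0.167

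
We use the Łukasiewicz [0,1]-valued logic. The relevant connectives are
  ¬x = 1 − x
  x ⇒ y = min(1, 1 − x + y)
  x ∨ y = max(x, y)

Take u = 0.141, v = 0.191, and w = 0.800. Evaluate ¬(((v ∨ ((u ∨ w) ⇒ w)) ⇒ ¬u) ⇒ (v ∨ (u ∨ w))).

u ∨ w = max(0.141, 0.800) = 0.800
(u ∨ w) ⇒ w = min(1, 1 − 0.800 + 0.800) = min(1, 1.000) = 1.000
v ∨ ((u ∨ w) ⇒ w) = max(0.191, 1.000) = 1.000
¬u = 1 − 0.141 = 0.859
(v ∨ ((u ∨ w) ⇒ w)) ⇒ ¬u = min(1, 1 − 1.000 + 0.859) = min(1, 0.859) = 0.859
v ∨ (u ∨ w) = max(0.191, 0.800) = 0.800
((v ∨ ((u ∨ w) ⇒ w)) ⇒ ¬u) ⇒ (v ∨ (u ∨ w)) = min(1, 1 − 0.859 + 0.800) = min(1, 0.941) = 0.941
¬(((v ∨ ((u ∨ w) ⇒ w)) ⇒ ¬u) ⇒ (v ∨ (u ∨ w))) = 1 − 0.941 = 0.059

0.059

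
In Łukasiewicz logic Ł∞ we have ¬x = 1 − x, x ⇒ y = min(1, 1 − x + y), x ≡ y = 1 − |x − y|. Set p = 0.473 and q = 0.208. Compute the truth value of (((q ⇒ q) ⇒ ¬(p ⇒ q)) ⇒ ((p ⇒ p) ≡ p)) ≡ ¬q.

0.792

q ⇒ q = min(1, 1 − 0.208 + 0.208) = min(1, 1.000) = 1.000
p ⇒ q = min(1, 1 − 0.473 + 0.208) = min(1, 0.735) = 0.735
¬(p ⇒ q) = 1 − 0.735 = 0.265
(q ⇒ q) ⇒ ¬(p ⇒ q) = min(1, 1 − 1.000 + 0.265) = min(1, 0.265) = 0.265
p ⇒ p = min(1, 1 − 0.473 + 0.473) = min(1, 1.000) = 1.000
(p ⇒ p) ≡ p = 1 − |1.000 − 0.473| = 1 − 0.527 = 0.473
((q ⇒ q) ⇒ ¬(p ⇒ q)) ⇒ ((p ⇒ p) ≡ p) = min(1, 1 − 0.265 + 0.473) = min(1, 1.208) = 1.000
¬q = 1 − 0.208 = 0.792
(((q ⇒ q) ⇒ ¬(p ⇒ q)) ⇒ ((p ⇒ p) ≡ p)) ≡ ¬q = 1 − |1.000 − 0.792| = 1 − 0.208 = 0.792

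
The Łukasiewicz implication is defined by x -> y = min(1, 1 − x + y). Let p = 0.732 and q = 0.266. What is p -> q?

p -> q = min(1, 1 − 0.732 + 0.266) = min(1, 0.534) = 0.534
For comparison, the Gödel implication (1 if x ≤ y else y) would give 0.266.

0.534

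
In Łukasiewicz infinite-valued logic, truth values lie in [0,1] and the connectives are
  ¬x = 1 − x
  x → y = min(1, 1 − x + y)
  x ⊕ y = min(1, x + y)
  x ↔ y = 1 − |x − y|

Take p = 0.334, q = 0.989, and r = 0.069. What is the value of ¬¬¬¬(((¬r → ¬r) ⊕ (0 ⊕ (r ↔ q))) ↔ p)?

0.334

¬r = 1 − 0.069 = 0.931
¬r → ¬r = min(1, 1 − 0.931 + 0.931) = min(1, 1.000) = 1.000
r ↔ q = 1 − |0.069 − 0.989| = 1 − 0.920 = 0.080
0 ⊕ (r ↔ q) = min(1, 0.000 + 0.080) = min(1, 0.080) = 0.080
(¬r → ¬r) ⊕ (0 ⊕ (r ↔ q)) = min(1, 1.000 + 0.080) = min(1, 1.080) = 1.000
((¬r → ¬r) ⊕ (0 ⊕ (r ↔ q))) ↔ p = 1 − |1.000 − 0.334| = 1 − 0.666 = 0.334
¬(((¬r → ¬r) ⊕ (0 ⊕ (r ↔ q))) ↔ p) = 1 − 0.334 = 0.666
¬¬(((¬r → ¬r) ⊕ (0 ⊕ (r ↔ q))) ↔ p) = 1 − 0.666 = 0.334
¬¬¬(((¬r → ¬r) ⊕ (0 ⊕ (r ↔ q))) ↔ p) = 1 − 0.334 = 0.666
¬¬¬¬(((¬r → ¬r) ⊕ (0 ⊕ (r ↔ q))) ↔ p) = 1 − 0.666 = 0.334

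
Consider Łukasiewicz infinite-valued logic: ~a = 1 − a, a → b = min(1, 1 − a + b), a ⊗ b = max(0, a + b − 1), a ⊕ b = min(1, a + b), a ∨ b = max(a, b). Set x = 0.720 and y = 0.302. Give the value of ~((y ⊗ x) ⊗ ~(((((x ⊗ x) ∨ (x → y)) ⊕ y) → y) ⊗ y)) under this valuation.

0.978

y ⊗ x = max(0, 0.302 + 0.720 − 1) = max(0, 0.022) = 0.022
x ⊗ x = max(0, 0.720 + 0.720 − 1) = max(0, 0.440) = 0.440
x → y = min(1, 1 − 0.720 + 0.302) = min(1, 0.582) = 0.582
(x ⊗ x) ∨ (x → y) = max(0.440, 0.582) = 0.582
((x ⊗ x) ∨ (x → y)) ⊕ y = min(1, 0.582 + 0.302) = min(1, 0.884) = 0.884
(((x ⊗ x) ∨ (x → y)) ⊕ y) → y = min(1, 1 − 0.884 + 0.302) = min(1, 0.418) = 0.418
((((x ⊗ x) ∨ (x → y)) ⊕ y) → y) ⊗ y = max(0, 0.418 + 0.302 − 1) = max(0, -0.280) = 0.000
~(((((x ⊗ x) ∨ (x → y)) ⊕ y) → y) ⊗ y) = 1 − 0.000 = 1.000
(y ⊗ x) ⊗ ~(((((x ⊗ x) ∨ (x → y)) ⊕ y) → y) ⊗ y) = max(0, 0.022 + 1.000 − 1) = max(0, 0.022) = 0.022
~((y ⊗ x) ⊗ ~(((((x ⊗ x) ∨ (x → y)) ⊕ y) → y) ⊗ y)) = 1 − 0.022 = 0.978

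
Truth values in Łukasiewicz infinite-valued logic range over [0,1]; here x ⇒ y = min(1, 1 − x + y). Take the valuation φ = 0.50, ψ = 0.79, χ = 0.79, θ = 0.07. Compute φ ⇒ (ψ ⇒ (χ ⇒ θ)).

χ ⇒ θ = min(1, 1 − 0.79 + 0.07) = min(1, 0.28) = 0.28
ψ ⇒ (χ ⇒ θ) = min(1, 1 − 0.79 + 0.28) = min(1, 0.49) = 0.49
φ ⇒ (ψ ⇒ (χ ⇒ θ)) = min(1, 1 − 0.50 + 0.49) = min(1, 0.99) = 0.99

0.99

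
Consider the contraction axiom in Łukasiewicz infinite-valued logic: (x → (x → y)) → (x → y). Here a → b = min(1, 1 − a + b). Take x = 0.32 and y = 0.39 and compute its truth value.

1.00

x → y = min(1, 1 − 0.32 + 0.39) = min(1, 1.07) = 1.00
x → (x → y) = min(1, 1 − 0.32 + 1.00) = min(1, 1.68) = 1.00
(x → (x → y)) → (x → y) = min(1, 1 − 1.00 + 1.00) = min(1, 1.00) = 1.00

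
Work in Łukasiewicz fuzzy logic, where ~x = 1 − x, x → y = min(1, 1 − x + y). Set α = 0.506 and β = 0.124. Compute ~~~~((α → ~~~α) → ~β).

0.888

~α = 1 − 0.506 = 0.494
~~α = 1 − 0.494 = 0.506
~~~α = 1 − 0.506 = 0.494
α → ~~~α = min(1, 1 − 0.506 + 0.494) = min(1, 0.988) = 0.988
~β = 1 − 0.124 = 0.876
(α → ~~~α) → ~β = min(1, 1 − 0.988 + 0.876) = min(1, 0.888) = 0.888
~((α → ~~~α) → ~β) = 1 − 0.888 = 0.112
~~((α → ~~~α) → ~β) = 1 − 0.112 = 0.888
~~~((α → ~~~α) → ~β) = 1 − 0.888 = 0.112
~~~~((α → ~~~α) → ~β) = 1 − 0.112 = 0.888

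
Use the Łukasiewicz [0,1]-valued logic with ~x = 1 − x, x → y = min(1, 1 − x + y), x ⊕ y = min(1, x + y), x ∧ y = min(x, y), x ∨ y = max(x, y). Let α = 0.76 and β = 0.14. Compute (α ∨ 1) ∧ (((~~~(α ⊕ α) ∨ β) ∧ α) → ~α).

α ∨ 1 = max(0.76, 1.00) = 1.00
α ⊕ α = min(1, 0.76 + 0.76) = min(1, 1.52) = 1.00
~(α ⊕ α) = 1 − 1.00 = 0.00
~~(α ⊕ α) = 1 − 0.00 = 1.00
~~~(α ⊕ α) = 1 − 1.00 = 0.00
~~~(α ⊕ α) ∨ β = max(0.00, 0.14) = 0.14
(~~~(α ⊕ α) ∨ β) ∧ α = min(0.14, 0.76) = 0.14
~α = 1 − 0.76 = 0.24
((~~~(α ⊕ α) ∨ β) ∧ α) → ~α = min(1, 1 − 0.14 + 0.24) = min(1, 1.10) = 1.00
(α ∨ 1) ∧ (((~~~(α ⊕ α) ∨ β) ∧ α) → ~α) = min(1.00, 1.00) = 1.00

1.00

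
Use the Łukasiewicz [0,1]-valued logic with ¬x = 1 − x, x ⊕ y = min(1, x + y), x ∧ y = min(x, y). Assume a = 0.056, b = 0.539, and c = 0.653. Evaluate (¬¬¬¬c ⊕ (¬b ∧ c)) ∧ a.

¬c = 1 − 0.653 = 0.347
¬¬c = 1 − 0.347 = 0.653
¬¬¬c = 1 − 0.653 = 0.347
¬¬¬¬c = 1 − 0.347 = 0.653
¬b = 1 − 0.539 = 0.461
¬b ∧ c = min(0.461, 0.653) = 0.461
¬¬¬¬c ⊕ (¬b ∧ c) = min(1, 0.653 + 0.461) = min(1, 1.114) = 1.000
(¬¬¬¬c ⊕ (¬b ∧ c)) ∧ a = min(1.000, 0.056) = 0.056

0.056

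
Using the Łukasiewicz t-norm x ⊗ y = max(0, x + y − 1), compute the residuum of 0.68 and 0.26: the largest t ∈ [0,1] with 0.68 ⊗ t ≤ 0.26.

0.58

The residuum of the Łukasiewicz t-norm gives the supremum: min(1, 1 − 0.68 + 0.26).
1 − 0.68 + 0.26 = 0.58, so t = min(1, 0.58) = 0.58.
Check: 0.68 ⊗ 0.58 = max(0, 0.26) = 0.26 ≤ 0.26.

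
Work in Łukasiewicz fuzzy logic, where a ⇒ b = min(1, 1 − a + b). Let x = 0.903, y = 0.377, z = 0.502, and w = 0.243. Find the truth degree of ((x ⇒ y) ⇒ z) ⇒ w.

x ⇒ y = min(1, 1 − 0.903 + 0.377) = min(1, 0.474) = 0.474
(x ⇒ y) ⇒ z = min(1, 1 − 0.474 + 0.502) = min(1, 1.028) = 1.000
((x ⇒ y) ⇒ z) ⇒ w = min(1, 1 − 1.000 + 0.243) = min(1, 0.243) = 0.243

0.243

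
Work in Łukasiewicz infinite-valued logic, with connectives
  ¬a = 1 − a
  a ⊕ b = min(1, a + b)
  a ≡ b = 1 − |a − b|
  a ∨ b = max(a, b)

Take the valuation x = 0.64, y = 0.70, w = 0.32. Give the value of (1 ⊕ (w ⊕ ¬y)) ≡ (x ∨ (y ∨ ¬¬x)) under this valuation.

0.70

¬y = 1 − 0.70 = 0.30
w ⊕ ¬y = min(1, 0.32 + 0.30) = min(1, 0.62) = 0.62
1 ⊕ (w ⊕ ¬y) = min(1, 1.00 + 0.62) = min(1, 1.62) = 1.00
¬x = 1 − 0.64 = 0.36
¬¬x = 1 − 0.36 = 0.64
y ∨ ¬¬x = max(0.70, 0.64) = 0.70
x ∨ (y ∨ ¬¬x) = max(0.64, 0.70) = 0.70
(1 ⊕ (w ⊕ ¬y)) ≡ (x ∨ (y ∨ ¬¬x)) = 1 − |1.00 − 0.70| = 1 − 0.30 = 0.70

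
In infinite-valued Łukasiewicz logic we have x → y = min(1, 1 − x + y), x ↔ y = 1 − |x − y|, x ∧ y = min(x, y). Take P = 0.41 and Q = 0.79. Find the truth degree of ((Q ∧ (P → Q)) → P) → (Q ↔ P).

1.00

P → Q = min(1, 1 − 0.41 + 0.79) = min(1, 1.38) = 1.00
Q ∧ (P → Q) = min(0.79, 1.00) = 0.79
(Q ∧ (P → Q)) → P = min(1, 1 − 0.79 + 0.41) = min(1, 0.62) = 0.62
Q ↔ P = 1 − |0.79 − 0.41| = 1 − 0.38 = 0.62
((Q ∧ (P → Q)) → P) → (Q ↔ P) = min(1, 1 − 0.62 + 0.62) = min(1, 1.00) = 1.00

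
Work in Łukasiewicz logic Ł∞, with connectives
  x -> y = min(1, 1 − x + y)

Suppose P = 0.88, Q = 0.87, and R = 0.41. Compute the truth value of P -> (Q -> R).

0.66

Q -> R = min(1, 1 − 0.87 + 0.41) = min(1, 0.54) = 0.54
P -> (Q -> R) = min(1, 1 − 0.88 + 0.54) = min(1, 0.66) = 0.66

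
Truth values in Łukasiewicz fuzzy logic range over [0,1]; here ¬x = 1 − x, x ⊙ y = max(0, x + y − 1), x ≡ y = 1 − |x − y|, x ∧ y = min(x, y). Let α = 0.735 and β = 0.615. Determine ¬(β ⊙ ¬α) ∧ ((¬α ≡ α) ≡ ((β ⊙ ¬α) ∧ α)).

¬α = 1 − 0.735 = 0.265
β ⊙ ¬α = max(0, 0.615 + 0.265 − 1) = max(0, -0.120) = 0.000
¬(β ⊙ ¬α) = 1 − 0.000 = 1.000
¬α ≡ α = 1 − |0.265 − 0.735| = 1 − 0.470 = 0.530
(β ⊙ ¬α) ∧ α = min(0.000, 0.735) = 0.000
(¬α ≡ α) ≡ ((β ⊙ ¬α) ∧ α) = 1 − |0.530 − 0.000| = 1 − 0.530 = 0.470
¬(β ⊙ ¬α) ∧ ((¬α ≡ α) ≡ ((β ⊙ ¬α) ∧ α)) = min(1.000, 0.470) = 0.470

0.470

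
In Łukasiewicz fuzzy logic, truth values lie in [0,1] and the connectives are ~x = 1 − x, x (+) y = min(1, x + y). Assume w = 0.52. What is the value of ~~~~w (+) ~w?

~w = 1 − 0.52 = 0.48
~~w = 1 − 0.48 = 0.52
~~~w = 1 − 0.52 = 0.48
~~~~w = 1 − 0.48 = 0.52
~~~~w (+) ~w = min(1, 0.52 + 0.48) = min(1, 1.00) = 1.00

1.00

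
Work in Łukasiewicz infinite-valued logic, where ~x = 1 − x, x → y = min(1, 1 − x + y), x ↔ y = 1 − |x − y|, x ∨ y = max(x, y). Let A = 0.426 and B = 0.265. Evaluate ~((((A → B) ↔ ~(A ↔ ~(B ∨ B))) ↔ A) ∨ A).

A → B = min(1, 1 − 0.426 + 0.265) = min(1, 0.839) = 0.839
B ∨ B = max(0.265, 0.265) = 0.265
~(B ∨ B) = 1 − 0.265 = 0.735
A ↔ ~(B ∨ B) = 1 − |0.426 − 0.735| = 1 − 0.309 = 0.691
~(A ↔ ~(B ∨ B)) = 1 − 0.691 = 0.309
(A → B) ↔ ~(A ↔ ~(B ∨ B)) = 1 − |0.839 − 0.309| = 1 − 0.530 = 0.470
((A → B) ↔ ~(A ↔ ~(B ∨ B))) ↔ A = 1 − |0.470 − 0.426| = 1 − 0.044 = 0.956
(((A → B) ↔ ~(A ↔ ~(B ∨ B))) ↔ A) ∨ A = max(0.956, 0.426) = 0.956
~((((A → B) ↔ ~(A ↔ ~(B ∨ B))) ↔ A) ∨ A) = 1 − 0.956 = 0.044

0.044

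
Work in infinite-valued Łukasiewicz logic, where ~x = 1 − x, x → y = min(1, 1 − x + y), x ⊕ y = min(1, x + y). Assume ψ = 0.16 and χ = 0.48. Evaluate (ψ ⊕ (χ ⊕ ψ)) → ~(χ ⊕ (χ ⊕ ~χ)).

0.20

χ ⊕ ψ = min(1, 0.48 + 0.16) = min(1, 0.64) = 0.64
ψ ⊕ (χ ⊕ ψ) = min(1, 0.16 + 0.64) = min(1, 0.80) = 0.80
~χ = 1 − 0.48 = 0.52
χ ⊕ ~χ = min(1, 0.48 + 0.52) = min(1, 1.00) = 1.00
χ ⊕ (χ ⊕ ~χ) = min(1, 0.48 + 1.00) = min(1, 1.48) = 1.00
~(χ ⊕ (χ ⊕ ~χ)) = 1 − 1.00 = 0.00
(ψ ⊕ (χ ⊕ ψ)) → ~(χ ⊕ (χ ⊕ ~χ)) = min(1, 1 − 0.80 + 0.00) = min(1, 0.20) = 0.20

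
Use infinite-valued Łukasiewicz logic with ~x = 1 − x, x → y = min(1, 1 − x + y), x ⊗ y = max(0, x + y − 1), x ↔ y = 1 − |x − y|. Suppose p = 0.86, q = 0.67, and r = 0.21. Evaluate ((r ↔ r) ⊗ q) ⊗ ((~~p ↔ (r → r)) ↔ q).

0.48

r ↔ r = 1 − |0.21 − 0.21| = 1 − 0.00 = 1.00
(r ↔ r) ⊗ q = max(0, 1.00 + 0.67 − 1) = max(0, 0.67) = 0.67
~p = 1 − 0.86 = 0.14
~~p = 1 − 0.14 = 0.86
r → r = min(1, 1 − 0.21 + 0.21) = min(1, 1.00) = 1.00
~~p ↔ (r → r) = 1 − |0.86 − 1.00| = 1 − 0.14 = 0.86
(~~p ↔ (r → r)) ↔ q = 1 − |0.86 − 0.67| = 1 − 0.19 = 0.81
((r ↔ r) ⊗ q) ⊗ ((~~p ↔ (r → r)) ↔ q) = max(0, 0.67 + 0.81 − 1) = max(0, 0.48) = 0.48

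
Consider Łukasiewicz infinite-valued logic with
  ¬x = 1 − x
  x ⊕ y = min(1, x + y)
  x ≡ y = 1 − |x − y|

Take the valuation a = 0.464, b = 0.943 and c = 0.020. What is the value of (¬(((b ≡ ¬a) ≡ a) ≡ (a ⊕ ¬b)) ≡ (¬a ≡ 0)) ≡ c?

0.134

¬a = 1 − 0.464 = 0.536
b ≡ ¬a = 1 − |0.943 − 0.536| = 1 − 0.407 = 0.593
(b ≡ ¬a) ≡ a = 1 − |0.593 − 0.464| = 1 − 0.129 = 0.871
¬b = 1 − 0.943 = 0.057
a ⊕ ¬b = min(1, 0.464 + 0.057) = min(1, 0.521) = 0.521
((b ≡ ¬a) ≡ a) ≡ (a ⊕ ¬b) = 1 − |0.871 − 0.521| = 1 − 0.350 = 0.650
¬(((b ≡ ¬a) ≡ a) ≡ (a ⊕ ¬b)) = 1 − 0.650 = 0.350
¬a ≡ 0 = 1 − |0.536 − 0.000| = 1 − 0.536 = 0.464
¬(((b ≡ ¬a) ≡ a) ≡ (a ⊕ ¬b)) ≡ (¬a ≡ 0) = 1 − |0.350 − 0.464| = 1 − 0.114 = 0.886
(¬(((b ≡ ¬a) ≡ a) ≡ (a ⊕ ¬b)) ≡ (¬a ≡ 0)) ≡ c = 1 − |0.886 − 0.020| = 1 − 0.866 = 0.134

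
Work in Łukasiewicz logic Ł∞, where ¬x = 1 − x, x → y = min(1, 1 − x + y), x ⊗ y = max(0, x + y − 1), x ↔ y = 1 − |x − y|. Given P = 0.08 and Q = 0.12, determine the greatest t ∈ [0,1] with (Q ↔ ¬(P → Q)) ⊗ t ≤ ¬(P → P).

P → Q = min(1, 1 − 0.08 + 0.12) = min(1, 1.04) = 1.00
¬(P → Q) = 1 − 1.00 = 0.00
Q ↔ ¬(P → Q) = 1 − |0.12 − 0.00| = 1 − 0.12 = 0.88
So the left factor is Q ↔ ¬(P → Q) = 0.88.
P → P = min(1, 1 − 0.08 + 0.08) = min(1, 1.00) = 1.00
¬(P → P) = 1 − 1.00 = 0.00
So the right-hand bound is ¬(P → P) = 0.00.
The residuum of the Łukasiewicz t-norm gives the supremum: min(1, 1 − 0.88 + 0.00).
1 − 0.88 + 0.00 = 0.12, so t = min(1, 0.12) = 0.12.
Check: 0.88 ⊗ 0.12 = max(0, 0.00) = 0.00 ≤ 0.00.

0.12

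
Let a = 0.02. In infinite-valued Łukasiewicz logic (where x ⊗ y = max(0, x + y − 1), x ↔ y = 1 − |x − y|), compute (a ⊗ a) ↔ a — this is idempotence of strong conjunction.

a ⊗ a = max(0, 0.02 + 0.02 − 1) = max(0, -0.96) = 0.00
(a ⊗ a) ↔ a = 1 − |0.00 − 0.02| = 1 − 0.02 = 0.98
(The value 0.98 < 1 shows this instance is not satisfied; fails in Ł∞ since a ⊗ a = max(0, 2a−1) ≠ a in general.)

0.98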